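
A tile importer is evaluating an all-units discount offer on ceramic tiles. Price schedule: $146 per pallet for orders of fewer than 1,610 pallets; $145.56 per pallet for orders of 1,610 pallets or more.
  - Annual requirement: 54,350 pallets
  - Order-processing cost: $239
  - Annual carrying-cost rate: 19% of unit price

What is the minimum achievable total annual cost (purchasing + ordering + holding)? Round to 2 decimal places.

H₁ = 19%×$146 = $27.7400;  H₂ = 19%×$145.56 = $27.6564
EOQ₁ = √(2×54,350×239/27.7400) = 967.74  (< 1,610, feasible at tier 1)
EOQ₂ = √(2×54,350×239/27.6564) = 969.21  (< 1,610 → use Q = 1,610 at tier-2 price)
TC(tier 1 (EOQ₁), Q≈967.7) = $7,961,945.22
TC(tier 2, Q≈1,610.0) = $7,941,517.51
Minimum at tier 2: $7,941,517.51

$7,941,517.51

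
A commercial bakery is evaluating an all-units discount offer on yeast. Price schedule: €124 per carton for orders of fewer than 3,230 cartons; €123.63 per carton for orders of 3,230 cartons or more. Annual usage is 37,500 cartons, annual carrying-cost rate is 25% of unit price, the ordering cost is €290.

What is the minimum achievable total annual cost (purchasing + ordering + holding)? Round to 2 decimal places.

H₁ = 25%×€124 = €31.0000;  H₂ = 25%×€123.63 = €30.9075
EOQ₁ = √(2×37,500×290/31.0000) = 837.62  (< 3,230, feasible at tier 1)
EOQ₂ = √(2×37,500×290/30.9075) = 838.88  (< 3,230 → use Q = 3,230 at tier-2 price)
TC(tier 1 (EOQ₁), Q≈837.6) = €4,675,966.32
TC(tier 2, Q≈3,230.0) = €4,689,407.49
Minimum at tier 1 (EOQ₁): €4,675,966.32

€4,675,966.32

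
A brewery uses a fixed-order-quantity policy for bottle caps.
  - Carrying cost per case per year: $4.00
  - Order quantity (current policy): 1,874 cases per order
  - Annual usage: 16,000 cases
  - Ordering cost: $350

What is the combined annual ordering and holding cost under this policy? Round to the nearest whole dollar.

$6,736

Orders/yr = 16,000/1,874 = 8.538; ordering cost = 8.538 × $350 = $2,988.26
Average inventory = 1,874/2 = 937; holding cost = 937 × $4 = $3,748.00
Total = $2,988.26 + $3,748.00 = $6,736.26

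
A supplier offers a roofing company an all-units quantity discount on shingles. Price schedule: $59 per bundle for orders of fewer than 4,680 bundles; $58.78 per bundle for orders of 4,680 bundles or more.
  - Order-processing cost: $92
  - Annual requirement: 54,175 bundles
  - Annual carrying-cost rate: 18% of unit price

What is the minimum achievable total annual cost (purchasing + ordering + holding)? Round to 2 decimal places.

H₁ = 18%×$59 = $10.6200;  H₂ = 18%×$58.78 = $10.5804
EOQ₁ = √(2×54,175×92/10.6200) = 968.83  (< 4,680, feasible at tier 1)
EOQ₂ = √(2×54,175×92/10.5804) = 970.64  (< 4,680 → use Q = 4,680 at tier-2 price)
TC(tier 1 (EOQ₁), Q≈968.8) = $3,206,613.94
TC(tier 2, Q≈4,680.0) = $3,210,229.61
Minimum at tier 1 (EOQ₁): $3,206,613.94

$3,206,613.94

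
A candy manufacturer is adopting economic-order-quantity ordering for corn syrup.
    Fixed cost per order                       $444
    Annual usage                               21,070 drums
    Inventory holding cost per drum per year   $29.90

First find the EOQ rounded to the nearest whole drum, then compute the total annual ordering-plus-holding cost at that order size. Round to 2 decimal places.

Q* = √(2·D·S / H) = √(2·21,070·444 / 29.9) = √625,757.9 ≈ 791.05 → Q = 791 drums
Ordering: D/Q × S = 21,070/791 × $444 = $11,826.90
Holding:  Q/2 × H = 791/2 × $29.9 = $11,825.45
Total = $11,826.90 + $11,825.45 = $23,652.35

$23,652.35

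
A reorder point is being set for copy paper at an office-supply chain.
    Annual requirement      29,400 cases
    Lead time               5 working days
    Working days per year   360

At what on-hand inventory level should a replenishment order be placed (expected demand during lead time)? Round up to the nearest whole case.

Daily demand d = 29,400 / 360 = 81.667 cases/day
Demand during lead time = 81.667 × 5 = 408.33
Reorder point = 408.33 → round up

409 cases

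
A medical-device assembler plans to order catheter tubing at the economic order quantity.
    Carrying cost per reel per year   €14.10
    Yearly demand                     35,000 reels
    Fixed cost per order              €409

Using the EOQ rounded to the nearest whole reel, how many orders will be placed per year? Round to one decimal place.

24.6 orders per year

2DS/H = 2·35,000·409/14.1 = 2,030,496.45
EOQ = √2,030,496.45 ≈ 1,424.95 → Q = 1,425
Orders per year = D/Q = 35,000 / 1,425 = 24.561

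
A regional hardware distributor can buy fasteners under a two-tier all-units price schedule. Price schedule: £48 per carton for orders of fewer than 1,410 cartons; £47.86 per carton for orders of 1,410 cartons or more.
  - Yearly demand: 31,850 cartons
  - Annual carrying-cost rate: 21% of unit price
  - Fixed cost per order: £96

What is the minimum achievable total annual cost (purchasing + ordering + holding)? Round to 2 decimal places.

H₁ = 21%×£48 = £10.0800;  H₂ = 21%×£47.86 = £10.0506
EOQ₁ = √(2×31,850×96/10.0800) = 778.89  (< 1,410, feasible at tier 1)
EOQ₂ = √(2×31,850×96/10.0506) = 780.03  (< 1,410 → use Q = 1,410 at tier-2 price)
TC(tier 1 (EOQ₁), Q≈778.9) = £1,536,651.19
TC(tier 2, Q≈1,410.0) = £1,533,595.18
Minimum at tier 2: £1,533,595.18

£1,533,595.18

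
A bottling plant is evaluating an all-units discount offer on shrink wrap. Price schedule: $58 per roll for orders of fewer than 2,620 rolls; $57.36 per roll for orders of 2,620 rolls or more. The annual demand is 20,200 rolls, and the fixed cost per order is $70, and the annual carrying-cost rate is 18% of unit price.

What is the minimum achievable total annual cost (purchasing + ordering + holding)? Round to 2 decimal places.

H₁ = 18%×$58 = $10.4400;  H₂ = 18%×$57.36 = $10.3248
EOQ₁ = √(2×20,200×70/10.4400) = 520.46  (< 2,620, feasible at tier 1)
EOQ₂ = √(2×20,200×70/10.3248) = 523.36  (< 2,620 → use Q = 2,620 at tier-2 price)
TC(tier 1 (EOQ₁), Q≈520.5) = $1,177,033.63
TC(tier 2, Q≈2,620.0) = $1,172,737.18
Minimum at tier 2: $1,172,737.18

$1,172,737.18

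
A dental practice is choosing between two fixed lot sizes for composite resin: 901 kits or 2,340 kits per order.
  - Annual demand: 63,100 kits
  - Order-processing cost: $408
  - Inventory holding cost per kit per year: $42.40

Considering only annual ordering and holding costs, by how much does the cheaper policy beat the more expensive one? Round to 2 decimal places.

TC(Q) = (D/Q)S + (Q/2)H
TC(901) = (63,100/901)×408 + (901/2)×42.4 = $47,674.78
TC(2,340) = (63,100/2,340)×408 + (2,340/2)×42.4 = $60,610.05
|ΔTC| = |$47,674.78 − $60,610.05| = $12,935.27

$12,935.27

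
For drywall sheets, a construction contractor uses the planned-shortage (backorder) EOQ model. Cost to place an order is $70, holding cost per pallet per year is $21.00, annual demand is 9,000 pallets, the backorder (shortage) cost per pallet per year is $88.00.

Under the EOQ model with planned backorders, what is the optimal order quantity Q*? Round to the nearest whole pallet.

Basic EOQ = √(2·9,000·70/21) = 244.949
Backorder adjustment √((H+b)/b) = √((21+88)/88) = 1.1129
Q* = 244.949 × 1.1129 ≈ 272.61

273 pallets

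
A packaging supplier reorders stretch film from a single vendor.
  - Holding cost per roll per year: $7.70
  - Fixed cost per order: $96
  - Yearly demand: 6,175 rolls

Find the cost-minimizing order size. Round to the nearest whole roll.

Optimal lot size Q* = (2 × 6,175 × $96 / $7.7)^½ ≈ 392.40

392 rolls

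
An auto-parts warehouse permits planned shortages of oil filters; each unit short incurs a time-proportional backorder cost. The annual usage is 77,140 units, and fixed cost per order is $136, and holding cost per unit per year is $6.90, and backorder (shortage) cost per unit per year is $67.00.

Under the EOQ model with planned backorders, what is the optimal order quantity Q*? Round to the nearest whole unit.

1,831 units

Basic EOQ = √(2·77,140·136/6.9) = 1,743.812
Backorder adjustment √((H+b)/b) = √((6.9+67)/67) = 1.0502
Q* = 1,743.812 × 1.0502 ≈ 1,831.41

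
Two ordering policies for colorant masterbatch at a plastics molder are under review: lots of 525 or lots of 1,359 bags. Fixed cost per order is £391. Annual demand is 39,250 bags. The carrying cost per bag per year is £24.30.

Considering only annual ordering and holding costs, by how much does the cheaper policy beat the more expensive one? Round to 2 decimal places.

£7,806.13

For each Q, cost = (D/Q)·S + (Q/2)·H.
TC(525) = (39,250/525)×391 + (525/2)×24.3 = £35,610.65
TC(1,359) = (39,250/1,359)×391 + (1,359/2)×24.3 = £27,804.53
Lots of 1,359 are cheaper by £7,806.13.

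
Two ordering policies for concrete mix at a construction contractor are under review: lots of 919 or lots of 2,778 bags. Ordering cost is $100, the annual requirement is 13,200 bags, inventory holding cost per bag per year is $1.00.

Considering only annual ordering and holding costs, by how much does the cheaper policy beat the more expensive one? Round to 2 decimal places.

TC(Q) = (D/Q)S + (Q/2)H
TC(919) = (13,200/919)×100 + (919/2)×1 = $1,895.84
TC(2,778) = (13,200/2,778)×100 + (2,778/2)×1 = $1,864.16
|ΔTC| = |$1,895.84 − $1,864.16| = $31.68

$31.68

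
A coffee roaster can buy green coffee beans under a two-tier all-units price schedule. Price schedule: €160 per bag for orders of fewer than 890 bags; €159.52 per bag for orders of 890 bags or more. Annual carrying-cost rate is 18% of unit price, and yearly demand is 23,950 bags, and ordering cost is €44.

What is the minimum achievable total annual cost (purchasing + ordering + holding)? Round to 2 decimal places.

H₁ = 18%×€160 = €28.8000;  H₂ = 18%×€159.52 = €28.7136
EOQ₁ = √(2×23,950×44/28.8000) = 270.52  (< 890, feasible at tier 1)
EOQ₂ = √(2×23,950×44/28.7136) = 270.93  (< 890 → use Q = 890 at tier-2 price)
TC(tier 1 (EOQ₁), Q≈270.5) = €3,839,790.95
TC(tier 2, Q≈890.0) = €3,834,465.60
Minimum at tier 2: €3,834,465.60

€3,834,465.60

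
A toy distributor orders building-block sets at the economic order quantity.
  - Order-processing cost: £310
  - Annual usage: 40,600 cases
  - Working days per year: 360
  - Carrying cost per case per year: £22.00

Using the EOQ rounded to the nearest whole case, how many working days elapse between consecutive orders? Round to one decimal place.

9.5 days

EOQ = √(2DS/H) = √(2 × 40,600 × 310 / 22)
    = √(1,144,181.82) ≈ 1,069.66 → Q = 1,070 cases
Days between orders = 360 / (D/Q) = 360 / 37.944 ≈ 9.488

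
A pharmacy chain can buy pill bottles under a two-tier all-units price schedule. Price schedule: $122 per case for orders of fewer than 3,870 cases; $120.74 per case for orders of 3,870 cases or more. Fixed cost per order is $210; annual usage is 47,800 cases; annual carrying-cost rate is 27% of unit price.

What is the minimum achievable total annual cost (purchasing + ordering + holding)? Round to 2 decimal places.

H₁ = 27%×$122 = $32.9400;  H₂ = 27%×$120.74 = $32.5998
EOQ₁ = √(2×47,800×210/32.9400) = 780.69  (< 3,870, feasible at tier 1)
EOQ₂ = √(2×47,800×210/32.5998) = 784.75  (< 3,870 → use Q = 3,870 at tier-2 price)
TC(tier 1 (EOQ₁), Q≈780.7) = $5,857,315.82
TC(tier 2, Q≈3,870.0) = $5,837,046.41
Minimum at tier 2: $5,837,046.41

$5,837,046.41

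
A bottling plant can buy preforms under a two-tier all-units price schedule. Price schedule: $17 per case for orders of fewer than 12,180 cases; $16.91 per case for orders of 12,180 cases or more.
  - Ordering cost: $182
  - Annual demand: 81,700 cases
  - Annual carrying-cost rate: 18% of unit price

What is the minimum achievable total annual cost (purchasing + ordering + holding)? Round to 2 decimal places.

$1,398,439.43

H₁ = 18%×$17 = $3.0600;  H₂ = 18%×$16.91 = $3.0438
EOQ₁ = √(2×81,700×182/3.0600) = 3,117.46  (< 12,180, feasible at tier 1)
EOQ₂ = √(2×81,700×182/3.0438) = 3,125.75  (< 12,180 → use Q = 12,180 at tier-2 price)
TC(tier 1 (EOQ₁), Q≈3,117.5) = $1,398,439.43
TC(tier 2, Q≈12,180.0) = $1,401,304.55
Minimum at tier 1 (EOQ₁): $1,398,439.43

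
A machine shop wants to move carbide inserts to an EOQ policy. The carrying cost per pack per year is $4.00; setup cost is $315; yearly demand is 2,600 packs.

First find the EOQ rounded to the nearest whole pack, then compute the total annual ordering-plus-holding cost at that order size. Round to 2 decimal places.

Q* = √(2·D·S / H) = √(2·2,600·315 / 4) = √409,500.0 ≈ 639.92 → Q = 640 packs
Orders/yr = 2,600/640 = 4.062; ordering cost = 4.062 × $315 = $1,279.69
Average inventory = 640/2 = 320; holding cost = 320 × $4 = $1,280.00
Total = $1,279.69 + $1,280.00 = $2,559.69

$2,559.69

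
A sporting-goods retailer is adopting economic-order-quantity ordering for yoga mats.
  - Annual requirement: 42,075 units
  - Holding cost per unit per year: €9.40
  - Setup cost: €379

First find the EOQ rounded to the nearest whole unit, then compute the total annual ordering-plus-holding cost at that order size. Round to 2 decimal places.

Optimal lot size Q* = (2 × 42,075 × €379 / €9.4)^½ ≈ 1,841.97 → Q = 1,842 units
Ordering: D/Q × S = 42,075/1,842 × €379 = €8,657.13
Holding:  Q/2 × H = 1,842/2 × €9.4 = €8,657.40
Total = €8,657.13 + €8,657.40 = €17,314.53

€17,314.53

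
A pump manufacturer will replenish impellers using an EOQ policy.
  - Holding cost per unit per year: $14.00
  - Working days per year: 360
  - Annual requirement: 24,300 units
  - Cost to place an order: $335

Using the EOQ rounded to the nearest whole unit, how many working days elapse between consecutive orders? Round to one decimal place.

Q* = √(2·D·S / H) = √(2·24,300·335 / 14) = √1,162,928.6 ≈ 1,078.39 → Q = 1,078 units
T = Q/D × 360 days = 1,078/24,300 × 360 = 15.970 days

16.0 days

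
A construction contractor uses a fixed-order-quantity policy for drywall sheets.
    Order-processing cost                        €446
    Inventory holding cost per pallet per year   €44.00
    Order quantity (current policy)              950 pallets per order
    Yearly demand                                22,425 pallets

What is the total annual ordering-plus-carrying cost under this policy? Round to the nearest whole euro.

Ordering: D/Q × S = 22,425/950 × €446 = €10,527.95
Holding:  Q/2 × H = 950/2 × €44 = €20,900.00
Total = €10,527.95 + €20,900.00 = €31,427.95

€31,428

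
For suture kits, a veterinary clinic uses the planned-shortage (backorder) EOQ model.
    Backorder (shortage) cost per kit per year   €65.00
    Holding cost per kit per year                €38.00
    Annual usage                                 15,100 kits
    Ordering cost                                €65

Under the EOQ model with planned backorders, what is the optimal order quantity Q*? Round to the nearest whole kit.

286 kits

Basic EOQ = √(2·15,100·65/38) = 227.284
Backorder adjustment √((H+b)/b) = √((38+65)/65) = 1.2588
Q* = 227.284 × 1.2588 ≈ 286.11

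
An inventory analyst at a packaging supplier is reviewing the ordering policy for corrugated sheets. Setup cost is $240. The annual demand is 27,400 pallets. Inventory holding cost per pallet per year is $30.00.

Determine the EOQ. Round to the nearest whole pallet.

662 pallets

2DS/H = 2·27,400·240/30 = 438,400.00
EOQ = √438,400.00 ≈ 662.12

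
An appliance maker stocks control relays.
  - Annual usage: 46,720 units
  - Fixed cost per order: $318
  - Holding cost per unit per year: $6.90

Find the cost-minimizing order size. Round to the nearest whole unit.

2,075 units

Optimal lot size Q* = (2 × 46,720 × $318 / $6.9)^½ ≈ 2,075.18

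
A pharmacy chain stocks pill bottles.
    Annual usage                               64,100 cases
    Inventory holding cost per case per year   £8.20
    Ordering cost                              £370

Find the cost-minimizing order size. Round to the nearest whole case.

2,405 cases

Optimal lot size Q* = (2 × 64,100 × £370 / £8.2)^½ ≈ 2,405.13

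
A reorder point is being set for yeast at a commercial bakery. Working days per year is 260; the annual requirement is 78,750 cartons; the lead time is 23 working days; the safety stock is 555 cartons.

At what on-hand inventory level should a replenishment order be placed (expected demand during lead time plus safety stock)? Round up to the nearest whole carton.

7,522 cartons

Daily demand d = 78,750 / 260 = 302.885 cartons/day
Demand during lead time = 302.885 × 23 = 6,966.35
Reorder point = 6,966.35 + 555 = 7,521.35 → round up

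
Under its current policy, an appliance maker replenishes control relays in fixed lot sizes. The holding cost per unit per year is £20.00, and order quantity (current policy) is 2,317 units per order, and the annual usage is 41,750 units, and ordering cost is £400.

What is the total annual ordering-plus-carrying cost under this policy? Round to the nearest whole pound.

£30,378

Orders/yr = 41,750/2,317 = 18.019; ordering cost = 18.019 × £400 = £7,207.60
Average inventory = 2,317/2 = 1158.5; holding cost = 1158.5 × £20 = £23,170.00
Total = £7,207.60 + £23,170.00 = £30,377.60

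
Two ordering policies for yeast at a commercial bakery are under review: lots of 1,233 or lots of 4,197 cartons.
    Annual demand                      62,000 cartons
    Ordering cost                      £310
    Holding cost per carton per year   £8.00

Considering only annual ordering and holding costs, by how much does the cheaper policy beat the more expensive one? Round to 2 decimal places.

£847.46

Annual cost at Q: ordering D·S/Q plus holding Q·H/2.
TC(1,233) = (62,000/1,233)×310 + (1,233/2)×8 = £20,520.00
TC(4,197) = (62,000/4,197)×310 + (4,197/2)×8 = £21,367.46
Lots of 1,233 are cheaper by £847.46.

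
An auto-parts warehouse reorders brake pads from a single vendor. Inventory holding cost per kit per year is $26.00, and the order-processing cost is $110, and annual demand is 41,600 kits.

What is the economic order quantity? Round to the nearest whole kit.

2DS/H = 2·41,600·110/26 = 352,000.00
EOQ = √352,000.00 ≈ 593.30

593 kits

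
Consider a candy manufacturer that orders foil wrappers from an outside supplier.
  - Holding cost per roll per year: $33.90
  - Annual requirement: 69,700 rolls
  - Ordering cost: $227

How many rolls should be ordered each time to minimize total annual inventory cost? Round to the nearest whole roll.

Q* = √(2·D·S / H) = √(2·69,700·227 / 33.9) = √933,445.4 ≈ 966.15

966 rolls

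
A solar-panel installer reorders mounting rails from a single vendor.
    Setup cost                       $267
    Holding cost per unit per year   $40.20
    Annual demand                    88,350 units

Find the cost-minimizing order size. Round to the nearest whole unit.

2DS/H = 2·88,350·267/40.2 = 1,173,604.48
EOQ = √1,173,604.48 ≈ 1,083.33

1,083 units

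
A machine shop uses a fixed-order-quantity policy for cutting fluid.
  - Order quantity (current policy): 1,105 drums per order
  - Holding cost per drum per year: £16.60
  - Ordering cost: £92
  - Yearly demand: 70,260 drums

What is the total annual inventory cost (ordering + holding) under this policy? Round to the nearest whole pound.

£15,021

Ordering: D/Q × S = 70,260/1,105 × £92 = £5,849.70
Holding:  Q/2 × H = 1,105/2 × £16.6 = £9,171.50
Total = £5,849.70 + £9,171.50 = £15,021.20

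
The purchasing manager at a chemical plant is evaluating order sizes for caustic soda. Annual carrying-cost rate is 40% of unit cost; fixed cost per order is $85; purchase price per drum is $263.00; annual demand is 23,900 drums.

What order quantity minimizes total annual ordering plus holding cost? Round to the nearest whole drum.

197 drums

Holding cost per drum per year: H = 40% × $263 = $105.2000
Optimal lot size Q* = (2 × 23,900 × $85 / $105.2)^½ ≈ 196.52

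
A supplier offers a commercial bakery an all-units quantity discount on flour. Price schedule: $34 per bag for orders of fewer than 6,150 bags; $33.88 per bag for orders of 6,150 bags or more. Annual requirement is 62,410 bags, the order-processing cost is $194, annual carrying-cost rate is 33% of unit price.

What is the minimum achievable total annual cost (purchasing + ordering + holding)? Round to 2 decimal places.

H₁ = 33%×$34 = $11.2200;  H₂ = 33%×$33.88 = $11.1804
EOQ₁ = √(2×62,410×194/11.2200) = 1,469.08  (< 6,150, feasible at tier 1)
EOQ₂ = √(2×62,410×194/11.1804) = 1,471.68  (< 6,150 → use Q = 6,150 at tier-2 price)
TC(tier 1 (EOQ₁), Q≈1,469.1) = $2,138,423.12
TC(tier 2, Q≈6,150.0) = $2,150,799.24
Minimum at tier 1 (EOQ₁): $2,138,423.12

$2,138,423.12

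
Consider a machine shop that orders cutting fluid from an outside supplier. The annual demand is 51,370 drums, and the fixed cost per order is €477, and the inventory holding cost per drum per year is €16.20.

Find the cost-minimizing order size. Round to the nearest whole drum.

1,739 drums

2DS/H = 2·51,370·477/16.2 = 3,025,122.22
EOQ = √3,025,122.22 ≈ 1,739.29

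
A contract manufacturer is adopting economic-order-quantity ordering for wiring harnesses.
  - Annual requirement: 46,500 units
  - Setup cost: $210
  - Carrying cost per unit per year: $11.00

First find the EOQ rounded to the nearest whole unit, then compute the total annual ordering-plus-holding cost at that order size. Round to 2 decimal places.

$14,657.08

Q* = √(2·D·S / H) = √(2·46,500·210 / 11) = √1,775,454.5 ≈ 1,332.46 → Q = 1,332 units
Orders/yr = 46,500/1,332 = 34.910; ordering cost = 34.910 × $210 = $7,331.08
Average inventory = 1,332/2 = 666; holding cost = 666 × $11 = $7,326.00
Total = $7,331.08 + $7,326.00 = $14,657.08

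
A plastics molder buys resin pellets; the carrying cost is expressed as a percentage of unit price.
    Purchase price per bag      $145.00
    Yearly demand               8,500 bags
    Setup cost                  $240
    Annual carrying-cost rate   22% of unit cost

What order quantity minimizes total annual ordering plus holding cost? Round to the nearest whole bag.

358 bags

H = i·C = 0.22 × $145 = $31.9000 per bag-year
2DS/H = 2·8,500·240/31.9 = 127,899.69
EOQ = √127,899.69 ≈ 357.63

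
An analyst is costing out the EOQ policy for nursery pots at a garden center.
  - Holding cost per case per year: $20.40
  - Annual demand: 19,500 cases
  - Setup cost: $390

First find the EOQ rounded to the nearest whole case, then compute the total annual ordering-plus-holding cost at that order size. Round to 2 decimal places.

EOQ = √(2DS/H) = √(2 × 19,500 × 390 / 20.4)
    = √(745,588.24) ≈ 863.47 → Q = 863 cases
Annual ordering cost = (D/Q)·S = (19,500/863) × 390 = $8,812.28
Annual holding cost  = (Q/2)·H = (863/2) × 20.4 = $8,802.60
Total = $8,812.28 + $8,802.60 = $17,614.88

$17,614.88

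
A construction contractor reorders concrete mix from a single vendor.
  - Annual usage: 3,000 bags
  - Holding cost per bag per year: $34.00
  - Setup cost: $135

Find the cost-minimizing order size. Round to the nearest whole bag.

154 bags

Optimal lot size Q* = (2 × 3,000 × $135 / $34)^½ ≈ 154.35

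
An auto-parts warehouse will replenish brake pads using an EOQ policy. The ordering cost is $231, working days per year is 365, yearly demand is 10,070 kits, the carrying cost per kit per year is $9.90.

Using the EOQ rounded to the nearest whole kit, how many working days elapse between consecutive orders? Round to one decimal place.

24.9 days

EOQ = √(2DS/H) = √(2 × 10,070 × 231 / 9.9)
    = √(469,933.33) ≈ 685.52 → Q = 686 kits
Days between orders = 365 / (D/Q) = 365 / 14.679 ≈ 24.865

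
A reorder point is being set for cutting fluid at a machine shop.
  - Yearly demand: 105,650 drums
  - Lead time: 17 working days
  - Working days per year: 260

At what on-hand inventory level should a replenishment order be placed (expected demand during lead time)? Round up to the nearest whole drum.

6,908 drums

Daily demand d = 105,650 / 260 = 406.346 drums/day
Demand during lead time = 406.346 × 17 = 6,907.88
Reorder point = 6,907.88 → round up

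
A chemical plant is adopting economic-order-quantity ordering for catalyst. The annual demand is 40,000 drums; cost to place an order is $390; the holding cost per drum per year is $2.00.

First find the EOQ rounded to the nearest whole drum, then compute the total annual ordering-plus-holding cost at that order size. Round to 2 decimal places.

$7,899.37

EOQ = √(2DS/H) = √(2 × 40,000 × 390 / 2)
    = √(15,600,000.00) ≈ 3,949.68 → Q = 3,950 drums
Orders/yr = 40,000/3,950 = 10.127; ordering cost = 10.127 × $390 = $3,949.37
Average inventory = 3,950/2 = 1975; holding cost = 1975 × $2 = $3,950.00
Total = $3,949.37 + $3,950.00 = $7,899.37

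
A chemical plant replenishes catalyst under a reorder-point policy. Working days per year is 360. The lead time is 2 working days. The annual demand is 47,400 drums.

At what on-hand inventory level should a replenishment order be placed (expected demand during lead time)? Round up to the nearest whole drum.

Daily demand d = 47,400 / 360 = 131.667 drums/day
Demand during lead time = 131.667 × 2 = 263.33
Reorder point = 263.33 → round up

264 drums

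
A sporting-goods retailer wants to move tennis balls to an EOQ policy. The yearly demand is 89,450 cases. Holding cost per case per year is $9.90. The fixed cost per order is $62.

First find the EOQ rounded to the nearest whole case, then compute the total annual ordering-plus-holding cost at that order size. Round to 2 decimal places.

$10,478.97

EOQ = √(2DS/H) = √(2 × 89,450 × 62 / 9.9)
    = √(1,120,383.84) ≈ 1,058.48 → Q = 1,058 cases
Ordering: D/Q × S = 89,450/1,058 × $62 = $5,241.87
Holding:  Q/2 × H = 1,058/2 × $9.9 = $5,237.10
Total = $5,241.87 + $5,237.10 = $10,478.97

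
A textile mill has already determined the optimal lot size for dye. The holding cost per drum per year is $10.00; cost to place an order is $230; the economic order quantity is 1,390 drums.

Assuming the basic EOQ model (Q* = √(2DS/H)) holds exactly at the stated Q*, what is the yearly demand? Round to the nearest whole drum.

42,002 drums per year

Since Q* = (2DS/H)^½, squaring gives Q*²·H = 2DS.
D = Q²H / (2S) = 1,390² × 10 / (2 × 230) = 42,002.17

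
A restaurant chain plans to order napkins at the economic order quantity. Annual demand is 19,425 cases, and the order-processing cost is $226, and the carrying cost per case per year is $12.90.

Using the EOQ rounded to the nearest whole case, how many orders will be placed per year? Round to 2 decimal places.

23.55 orders per year

Optimal lot size Q* = (2 × 19,425 × $226 / $12.9)^½ ≈ 825.00 → Q = 825
N = D/Q = 19,425/825 ≈ 23.545 orders/yr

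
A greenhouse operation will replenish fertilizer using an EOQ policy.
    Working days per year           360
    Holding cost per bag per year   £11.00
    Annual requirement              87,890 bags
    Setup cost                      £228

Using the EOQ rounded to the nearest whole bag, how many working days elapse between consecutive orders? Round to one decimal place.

7.8 days

2DS/H = 2·87,890·228/11 = 3,643,440.00
EOQ = √3,643,440.00 ≈ 1,908.78 → Q = 1,909 bags
Cycle time = (working days × Q)/D = (360 × 1,909) / 87,890 = 7.819 days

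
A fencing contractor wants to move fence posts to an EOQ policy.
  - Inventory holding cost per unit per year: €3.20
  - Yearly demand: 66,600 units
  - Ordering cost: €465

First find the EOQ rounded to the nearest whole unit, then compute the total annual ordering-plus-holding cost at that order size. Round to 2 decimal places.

Q* = √(2·D·S / H) = √(2·66,600·465 / 3.2) = √19,355,625.0 ≈ 4,399.50 → Q = 4,400 units
Ordering: D/Q × S = 66,600/4,400 × €465 = €7,038.41
Holding:  Q/2 × H = 4,400/2 × €3.2 = €7,040.00
Total = €7,038.41 + €7,040.00 = €14,078.41

€14,078.41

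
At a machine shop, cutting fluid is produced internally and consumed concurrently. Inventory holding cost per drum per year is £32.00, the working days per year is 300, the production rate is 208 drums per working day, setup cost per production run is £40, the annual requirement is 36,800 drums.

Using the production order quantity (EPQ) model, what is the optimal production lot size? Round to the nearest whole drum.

Daily demand d = 36,800/300 = 122.667; p = 208; 1 − d/p = 0.41026
EPQ = √(2DS / (H(1 − d/p)))
    = √(2 × 36,800 × 40 / (32 × 0.41026)) ≈ 473.55

474 drums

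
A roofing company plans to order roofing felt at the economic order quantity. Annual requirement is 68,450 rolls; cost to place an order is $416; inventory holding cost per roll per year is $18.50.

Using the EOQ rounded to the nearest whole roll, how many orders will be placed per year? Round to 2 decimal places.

39.00 orders per year

Q* = √(2·D·S / H) = √(2·68,450·416 / 18.5) = √3,078,400.0 ≈ 1,754.54 → Q = 1,755
N = D/Q = 68,450/1,755 ≈ 39.003 orders/yr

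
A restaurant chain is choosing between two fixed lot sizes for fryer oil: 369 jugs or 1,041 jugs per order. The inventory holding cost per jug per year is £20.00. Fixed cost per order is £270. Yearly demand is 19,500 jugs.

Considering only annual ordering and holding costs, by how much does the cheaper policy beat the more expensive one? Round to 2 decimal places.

TC(Q) = (D/Q)S + (Q/2)H
TC(369) = (19,500/369)×270 + (369/2)×20 = £17,958.29
TC(1,041) = (19,500/1,041)×270 + (1,041/2)×20 = £15,467.64
|ΔTC| = |£17,958.29 − £15,467.64| = £2,490.66

£2,490.66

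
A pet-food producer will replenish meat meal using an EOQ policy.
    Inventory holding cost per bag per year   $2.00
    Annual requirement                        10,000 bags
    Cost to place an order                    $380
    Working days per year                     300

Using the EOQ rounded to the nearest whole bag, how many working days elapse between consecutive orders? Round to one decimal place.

Optimal lot size Q* = (2 × 10,000 × $380 / $2)^½ ≈ 1,949.36 → Q = 1,949 bags
Cycle time = (working days × Q)/D = (300 × 1,949) / 10,000 = 58.470 days

58.5 days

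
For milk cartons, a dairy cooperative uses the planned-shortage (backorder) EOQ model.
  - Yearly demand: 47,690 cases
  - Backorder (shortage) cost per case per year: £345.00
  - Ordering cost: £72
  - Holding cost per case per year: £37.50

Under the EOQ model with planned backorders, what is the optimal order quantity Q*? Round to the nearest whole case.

451 cases

Basic EOQ = √(2·47,690·72/37.5) = 427.936
Backorder adjustment √((H+b)/b) = √((37.5+345)/345) = 1.0529
Q* = 427.936 × 1.0529 ≈ 450.59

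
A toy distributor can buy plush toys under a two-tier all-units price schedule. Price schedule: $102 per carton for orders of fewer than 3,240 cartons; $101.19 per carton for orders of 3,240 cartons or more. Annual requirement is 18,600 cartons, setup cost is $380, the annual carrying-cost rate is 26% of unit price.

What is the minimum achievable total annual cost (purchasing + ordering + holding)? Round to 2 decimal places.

$1,916,561.99

H₁ = 26%×$102 = $26.5200;  H₂ = 26%×$101.19 = $26.3094
EOQ₁ = √(2×18,600×380/26.5200) = 730.09  (< 3,240, feasible at tier 1)
EOQ₂ = √(2×18,600×380/26.3094) = 733.01  (< 3,240 → use Q = 3,240 at tier-2 price)
TC(tier 1 (EOQ₁), Q≈730.1) = $1,916,561.99
TC(tier 2, Q≈3,240.0) = $1,926,936.71
Minimum at tier 1 (EOQ₁): $1,916,561.99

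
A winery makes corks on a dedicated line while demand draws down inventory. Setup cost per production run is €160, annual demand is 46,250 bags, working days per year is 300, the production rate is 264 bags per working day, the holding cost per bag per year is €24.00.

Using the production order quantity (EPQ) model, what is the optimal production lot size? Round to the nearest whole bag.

d = 46,250/300 = 154.1667 bags/day;  effective holding cost H(1 − d/p) = 24·(1 − 154.1667/264) = 9.98485
Q* = √(2DS / H_eff) = √(2·46,250·160 / 9.98485) ≈ 1,217.48

1,217 bags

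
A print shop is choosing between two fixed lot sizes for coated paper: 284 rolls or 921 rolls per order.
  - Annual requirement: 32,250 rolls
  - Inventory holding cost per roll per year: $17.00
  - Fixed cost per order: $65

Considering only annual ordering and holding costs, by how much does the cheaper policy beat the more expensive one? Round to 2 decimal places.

For each Q, cost = (D/Q)·S + (Q/2)·H.
TC(284) = (32,250/284)×65 + (284/2)×17 = $9,795.16
TC(921) = (32,250/921)×65 + (921/2)×17 = $10,104.56
|ΔTC| = |$9,795.16 − $10,104.56| = $309.40

$309.40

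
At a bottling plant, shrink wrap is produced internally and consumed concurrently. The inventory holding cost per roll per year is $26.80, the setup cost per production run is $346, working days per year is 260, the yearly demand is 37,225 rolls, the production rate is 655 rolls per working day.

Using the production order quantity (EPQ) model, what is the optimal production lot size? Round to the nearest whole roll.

1,109 rolls

d = 37,225/260 = 143.1731 rolls/day;  effective holding cost H(1 − d/p) = 26.8·(1 − 143.1731/655) = 20.94193
Q* = √(2DS / H_eff) = √(2·37,225·346 / 20.94193) ≈ 1,109.08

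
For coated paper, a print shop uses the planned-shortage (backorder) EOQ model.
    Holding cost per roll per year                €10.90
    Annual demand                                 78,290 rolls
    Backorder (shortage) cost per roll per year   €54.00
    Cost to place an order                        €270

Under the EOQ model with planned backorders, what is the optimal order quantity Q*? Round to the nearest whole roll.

Q* = √(2DS/H) · √((H + b)/b)
   = √(2 × 78,290 × 270 / 10.9) · √((10.9 + 54) / 54)
   = 1,969.413 × 1.0963 ≈ 2,159.05

2,159 rolls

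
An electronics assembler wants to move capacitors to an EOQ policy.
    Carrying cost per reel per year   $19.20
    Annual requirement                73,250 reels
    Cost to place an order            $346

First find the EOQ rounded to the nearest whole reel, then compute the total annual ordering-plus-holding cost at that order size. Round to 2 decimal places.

EOQ = √(2DS/H) = √(2 × 73,250 × 346 / 19.2)
    = √(2,640,052.08) ≈ 1,624.82 → Q = 1,625 reels
Annual ordering cost = (D/Q)·S = (73,250/1,625) × 346 = $15,596.62
Annual holding cost  = (Q/2)·H = (1,625/2) × 19.2 = $15,600.00
Total = $15,596.62 + $15,600.00 = $31,196.62

$31,196.62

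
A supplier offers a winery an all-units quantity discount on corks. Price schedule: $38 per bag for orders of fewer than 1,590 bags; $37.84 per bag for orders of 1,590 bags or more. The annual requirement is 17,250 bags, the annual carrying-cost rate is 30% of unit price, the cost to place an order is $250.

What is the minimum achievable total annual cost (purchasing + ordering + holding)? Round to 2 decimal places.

H₁ = 30%×$38 = $11.4000;  H₂ = 30%×$37.84 = $11.3520
EOQ₁ = √(2×17,250×250/11.4000) = 869.82  (< 1,590, feasible at tier 1)
EOQ₂ = √(2×17,250×250/11.3520) = 871.65  (< 1,590 → use Q = 1,590 at tier-2 price)
TC(tier 1 (EOQ₁), Q≈869.8) = $665,415.90
TC(tier 2, Q≈1,590.0) = $664,477.10
Minimum at tier 2: $664,477.10

$664,477.10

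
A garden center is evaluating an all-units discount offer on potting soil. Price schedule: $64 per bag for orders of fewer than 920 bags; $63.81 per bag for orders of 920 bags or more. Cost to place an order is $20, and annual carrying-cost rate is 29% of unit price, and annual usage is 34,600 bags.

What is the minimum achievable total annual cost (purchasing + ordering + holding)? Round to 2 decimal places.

H₁ = 29%×$64 = $18.5600;  H₂ = 29%×$63.81 = $18.5049
EOQ₁ = √(2×34,600×20/18.5600) = 273.07  (< 920, feasible at tier 1)
EOQ₂ = √(2×34,600×20/18.5049) = 273.48  (< 920 → use Q = 920 at tier-2 price)
TC(tier 1 (EOQ₁), Q≈273.1) = $2,219,468.24
TC(tier 2, Q≈920.0) = $2,217,090.43
Minimum at tier 2: $2,217,090.43

$2,217,090.43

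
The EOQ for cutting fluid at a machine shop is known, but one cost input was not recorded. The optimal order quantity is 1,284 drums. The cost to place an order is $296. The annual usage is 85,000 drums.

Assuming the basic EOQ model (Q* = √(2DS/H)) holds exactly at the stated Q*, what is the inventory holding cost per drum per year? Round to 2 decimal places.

EOQ relation: Q² = 2DS/H, so rearrange for the unknown.
H = 2DS / Q² = 2 × 85,000 × 296 / 1,284² = 30.5218

$30.52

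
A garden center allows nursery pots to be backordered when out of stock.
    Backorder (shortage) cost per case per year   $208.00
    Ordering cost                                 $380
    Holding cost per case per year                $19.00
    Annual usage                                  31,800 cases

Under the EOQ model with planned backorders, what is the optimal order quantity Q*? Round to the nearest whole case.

1,178 cases

Q* = √(2DS/H) · √((H + b)/b)
   = √(2 × 31,800 × 380 / 19) · √((19 + 208) / 208)
   = 1,127.830 × 1.0447 ≈ 1,178.22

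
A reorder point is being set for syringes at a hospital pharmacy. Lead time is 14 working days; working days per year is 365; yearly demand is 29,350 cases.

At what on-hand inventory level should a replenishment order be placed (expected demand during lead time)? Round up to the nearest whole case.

1,126 cases

Daily demand d = 29,350 / 365 = 80.411 cases/day
Demand during lead time = 80.411 × 14 = 1,125.75
Reorder point = 1,125.75 → round up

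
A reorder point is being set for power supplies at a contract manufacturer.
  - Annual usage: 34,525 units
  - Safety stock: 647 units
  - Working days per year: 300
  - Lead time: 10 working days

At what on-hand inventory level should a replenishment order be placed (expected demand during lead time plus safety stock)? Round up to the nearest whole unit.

Daily demand d = 34,525 / 300 = 115.083 units/day
Demand during lead time = 115.083 × 10 = 1,150.83
Reorder point = 1,150.83 + 647 = 1,797.83 → round up

1,798 units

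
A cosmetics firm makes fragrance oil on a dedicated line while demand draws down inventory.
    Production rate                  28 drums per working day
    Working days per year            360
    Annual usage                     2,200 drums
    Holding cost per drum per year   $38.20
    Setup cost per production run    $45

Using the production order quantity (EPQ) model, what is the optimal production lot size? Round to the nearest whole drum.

d = 2,200/360 = 6.1111 drums/day;  effective holding cost H(1 − d/p) = 38.2·(1 − 6.1111/28) = 29.86270
Q* = √(2DS / H_eff) = √(2·2,200·45 / 29.86270) ≈ 81.43

81 drums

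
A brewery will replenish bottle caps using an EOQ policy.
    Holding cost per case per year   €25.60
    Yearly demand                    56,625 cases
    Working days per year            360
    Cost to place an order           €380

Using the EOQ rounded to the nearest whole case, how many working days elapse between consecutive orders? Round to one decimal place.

8.2 days

Q* = √(2·D·S / H) = √(2·56,625·380 / 25.6) = √1,681,054.7 ≈ 1,296.55 → Q = 1,297 cases
T = Q/D × 360 days = 1,297/56,625 × 360 = 8.246 days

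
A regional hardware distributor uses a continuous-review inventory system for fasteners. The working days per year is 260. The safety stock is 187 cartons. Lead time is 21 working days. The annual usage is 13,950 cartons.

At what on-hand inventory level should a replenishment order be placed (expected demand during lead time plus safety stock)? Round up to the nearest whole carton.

Daily demand d = 13,950 / 260 = 53.654 cartons/day
Demand during lead time = 53.654 × 21 = 1,126.73
Reorder point = 1,126.73 + 187 = 1,313.73 → round up

1,314 cartons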